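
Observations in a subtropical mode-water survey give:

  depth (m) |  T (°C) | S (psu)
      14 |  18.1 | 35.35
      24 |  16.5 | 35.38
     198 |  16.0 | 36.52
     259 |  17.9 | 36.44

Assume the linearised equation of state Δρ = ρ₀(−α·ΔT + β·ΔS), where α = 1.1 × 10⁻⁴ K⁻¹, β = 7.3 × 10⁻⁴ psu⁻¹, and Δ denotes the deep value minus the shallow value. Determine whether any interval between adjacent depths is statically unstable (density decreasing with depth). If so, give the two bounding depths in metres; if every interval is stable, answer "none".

Evaluate Δρ/ρ₀ = −αΔT + βΔS across each adjacent pair:
  14–24 m: −αΔT+βΔS = −(1.1 × 10⁻⁴)(-1.6)+(7.3 × 10⁻⁴)(+0.03) = 2.0 × 10⁻⁴ → stable
  24–198 m: −αΔT+βΔS = −(1.1 × 10⁻⁴)(-0.5)+(7.3 × 10⁻⁴)(+1.14) = 8.9 × 10⁻⁴ → stable
  198–259 m: −αΔT+βΔS = −(1.1 × 10⁻⁴)(+1.9)+(7.3 × 10⁻⁴)(-0.08) = -2.7 × 10⁻⁴ → UNSTABLE
The 198–259 m interval has Δρ < 0: lighter water underlies denser water.

198–259 m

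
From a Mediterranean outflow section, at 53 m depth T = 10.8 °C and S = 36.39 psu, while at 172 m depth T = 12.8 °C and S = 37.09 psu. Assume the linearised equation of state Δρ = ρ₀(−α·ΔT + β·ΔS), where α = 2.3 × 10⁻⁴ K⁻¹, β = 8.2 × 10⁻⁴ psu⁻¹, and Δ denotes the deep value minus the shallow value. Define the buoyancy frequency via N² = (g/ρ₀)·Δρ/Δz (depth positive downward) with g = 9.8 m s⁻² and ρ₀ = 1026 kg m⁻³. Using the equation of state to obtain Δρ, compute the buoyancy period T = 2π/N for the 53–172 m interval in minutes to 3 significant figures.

ΔT = +2.0 K, ΔS = +0.70 psu (deep − shallow).
Δρ/ρ₀ = −αΔT + βΔS = -4.60 × 10⁻⁴ + 5.74 × 10⁻⁴ = 1.14 × 10⁻⁴, so Δρ ≈ 0.1170 kg m⁻³.
N² = (g/ρ₀)·Δρ/Δz = g·(Δρ/ρ₀)/Δz = 9.8 × 1.14 × 10⁻⁴ / 119 = 9.3882 × 10⁻⁶ s⁻².
N = √(9.3882 × 10⁻⁶) = 3.0640 × 10⁻³ rad s⁻¹ → T = 2π/N = 2.0506 × 10³ s = 34.177 min ≈ 34.2 min.

34.2 min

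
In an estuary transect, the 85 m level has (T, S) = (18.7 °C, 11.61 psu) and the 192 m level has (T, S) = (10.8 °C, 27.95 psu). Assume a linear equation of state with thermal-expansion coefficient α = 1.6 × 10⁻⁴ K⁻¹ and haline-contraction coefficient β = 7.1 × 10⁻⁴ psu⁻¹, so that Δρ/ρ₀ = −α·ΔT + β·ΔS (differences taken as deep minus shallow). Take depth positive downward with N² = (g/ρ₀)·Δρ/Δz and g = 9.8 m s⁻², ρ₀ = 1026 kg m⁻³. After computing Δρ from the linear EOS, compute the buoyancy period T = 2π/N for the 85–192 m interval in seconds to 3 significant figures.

ΔT = -7.9 K, ΔS = +16.34 psu (deep − shallow).
Δρ/ρ₀ = −αΔT + βΔS = 1.264 × 10⁻³ + 0.0116014 = 0.0128654, so Δρ ≈ 13.20 kg m⁻³.
N² = (g/ρ₀)·Δρ/Δz = g·(Δρ/ρ₀)/Δz = 9.8 × 0.0128654 / 107 = 1.1783 × 10⁻³ s⁻².
N = √(1.1783 × 10⁻³) = 0.034326 rad s⁻¹ → T = 2π/N = 183.04 s ≈ 183 s.

183 s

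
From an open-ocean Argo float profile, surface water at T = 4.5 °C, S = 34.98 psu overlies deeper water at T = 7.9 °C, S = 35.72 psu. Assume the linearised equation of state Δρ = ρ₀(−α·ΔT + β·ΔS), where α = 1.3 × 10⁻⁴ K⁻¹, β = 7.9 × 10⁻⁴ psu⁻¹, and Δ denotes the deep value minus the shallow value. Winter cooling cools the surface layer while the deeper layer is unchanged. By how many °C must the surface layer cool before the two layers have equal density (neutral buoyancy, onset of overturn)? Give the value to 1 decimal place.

Neutral buoyancy requires Δρ = 0, i.e. −α(T_deep − T_surf′) + β(S_deep − S_surf) = 0.
T_surf′ = T_deep − (β/α)·ΔS = 7.9 − (7.9 × 10⁻⁴/1.3 × 10⁻⁴)·(+0.74) = 3.403 °C.
Cooling required: 4.5 − (3.403) = 1.097 °C.

1.1 °C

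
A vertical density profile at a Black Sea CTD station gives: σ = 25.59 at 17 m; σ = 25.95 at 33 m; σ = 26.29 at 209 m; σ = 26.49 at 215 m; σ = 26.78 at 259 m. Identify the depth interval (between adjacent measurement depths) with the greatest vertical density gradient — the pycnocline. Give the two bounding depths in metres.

Compute the density gradient over each adjacent pair:
  17–33 m: Δρ/Δz = 0.36/16 = 0.022 kg m⁻⁴
  33–209 m: Δρ/Δz = 0.34/176 = 1.9 × 10⁻³ kg m⁻⁴
  209–215 m: Δρ/Δz = 0.20/6 = 0.033 kg m⁻⁴
  215–259 m: Δρ/Δz = 0.29/44 = 6.6 × 10⁻³ kg m⁻⁴
The largest gradient is in the 209–215 m interval — the pycnocline.

209–215 m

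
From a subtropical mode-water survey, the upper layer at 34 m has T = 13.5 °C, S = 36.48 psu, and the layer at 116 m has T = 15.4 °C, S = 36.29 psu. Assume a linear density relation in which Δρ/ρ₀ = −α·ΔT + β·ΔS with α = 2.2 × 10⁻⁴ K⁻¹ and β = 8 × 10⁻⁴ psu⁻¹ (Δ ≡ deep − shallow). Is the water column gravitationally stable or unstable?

unstable

ΔT = 15.4 − 13.5 = +1.9 K and ΔS = 36.29 − 36.48 = -0.19 psu (deep − shallow).
−αΔT = -4.18 × 10⁻⁴; βΔS = -1.52 × 10⁻⁴; sum Δρ/ρ₀ = -5.70 × 10⁻⁴.
Δρ/ρ₀ < 0, so Δρ < 0: deeper water is lighter → statically unstable; the column would overturn.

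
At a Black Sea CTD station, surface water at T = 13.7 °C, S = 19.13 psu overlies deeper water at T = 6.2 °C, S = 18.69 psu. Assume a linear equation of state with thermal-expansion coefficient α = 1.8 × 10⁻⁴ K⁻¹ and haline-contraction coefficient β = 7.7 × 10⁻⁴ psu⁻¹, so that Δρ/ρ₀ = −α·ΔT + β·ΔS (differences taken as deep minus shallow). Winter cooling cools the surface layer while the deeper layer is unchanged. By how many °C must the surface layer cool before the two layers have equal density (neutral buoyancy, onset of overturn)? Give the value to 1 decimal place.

Neutral buoyancy requires Δρ = 0, i.e. −α(T_deep − T_surf′) + β(S_deep − S_surf) = 0.
T_surf′ = T_deep − (β/α)·ΔS = 6.2 − (7.7 × 10⁻⁴/1.8 × 10⁻⁴)·(-0.44) = 8.082 °C.
Cooling required: 13.7 − (8.082) = 5.618 °C.

5.6 °C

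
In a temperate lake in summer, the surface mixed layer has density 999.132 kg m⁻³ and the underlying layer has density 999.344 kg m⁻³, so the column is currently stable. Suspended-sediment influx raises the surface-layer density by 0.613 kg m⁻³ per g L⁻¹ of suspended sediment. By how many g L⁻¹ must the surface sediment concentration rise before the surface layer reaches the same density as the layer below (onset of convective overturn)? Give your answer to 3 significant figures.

Density deficit of the surface layer: 999.344 − 999.132 = 0.212 kg m⁻³.
Required change = 0.212 / 0.613 = 0.346 g L⁻¹.

0.346 g L⁻¹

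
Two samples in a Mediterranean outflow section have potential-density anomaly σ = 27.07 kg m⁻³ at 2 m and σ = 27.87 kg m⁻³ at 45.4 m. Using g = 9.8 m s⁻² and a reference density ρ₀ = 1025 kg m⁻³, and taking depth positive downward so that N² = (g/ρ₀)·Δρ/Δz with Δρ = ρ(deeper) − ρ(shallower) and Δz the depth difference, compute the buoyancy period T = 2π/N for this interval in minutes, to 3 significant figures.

Δρ = 1027.87 − 1027.07 = 0.80 kg m⁻³ over Δz = 45.4 − 2 = 43.4 m.
N² = (9.8/1025) × (0.80/43.4) = 1.7624 × 10⁻⁴ s⁻².
N = √(1.7624 × 10⁻⁴) = 0.013276 rad s⁻¹, so T = 2π/N = 473.27 s = 7.8878 min ≈ 7.89 min.

7.89 min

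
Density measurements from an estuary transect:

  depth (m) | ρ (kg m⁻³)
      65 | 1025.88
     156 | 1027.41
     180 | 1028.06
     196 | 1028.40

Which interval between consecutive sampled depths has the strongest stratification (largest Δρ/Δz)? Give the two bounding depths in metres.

156–180 m

Compute the density gradient over each adjacent pair:
  65–156 m: Δρ/Δz = 1.53/91 = 0.017 kg m⁻⁴
  156–180 m: Δρ/Δz = 0.65/24 = 0.027 kg m⁻⁴
  180–196 m: Δρ/Δz = 0.34/16 = 0.021 kg m⁻⁴
The largest gradient is in the 156–180 m interval — the pycnocline.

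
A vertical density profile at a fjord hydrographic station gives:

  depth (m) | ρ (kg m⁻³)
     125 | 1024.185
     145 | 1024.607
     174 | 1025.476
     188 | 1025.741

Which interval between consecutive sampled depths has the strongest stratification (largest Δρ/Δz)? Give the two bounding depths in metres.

Compute the density gradient over each adjacent pair:
  125–145 m: Δρ/Δz = 0.422/20 = 0.021 kg m⁻⁴
  145–174 m: Δρ/Δz = 0.869/29 = 0.030 kg m⁻⁴
  174–188 m: Δρ/Δz = 0.265/14 = 0.019 kg m⁻⁴
The largest gradient is in the 145–174 m interval — the pycnocline.

145–174 m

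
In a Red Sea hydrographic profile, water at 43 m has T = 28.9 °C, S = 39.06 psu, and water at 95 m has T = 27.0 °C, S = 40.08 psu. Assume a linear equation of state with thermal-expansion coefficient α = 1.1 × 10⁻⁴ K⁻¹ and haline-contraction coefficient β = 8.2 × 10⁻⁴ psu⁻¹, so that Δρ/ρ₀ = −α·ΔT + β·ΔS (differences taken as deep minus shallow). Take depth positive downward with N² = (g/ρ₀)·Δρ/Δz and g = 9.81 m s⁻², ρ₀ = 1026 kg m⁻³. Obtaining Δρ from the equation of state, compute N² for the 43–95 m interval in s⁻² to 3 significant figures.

1.97 × 10⁻⁴ s⁻²

ΔT = -1.9 K, ΔS = +1.02 psu (deep − shallow).
Δρ/ρ₀ = −αΔT + βΔS = 2.09 × 10⁻⁴ + 8.364 × 10⁻⁴ = 1.0454 × 10⁻³, so Δρ ≈ 1.073 kg m⁻³.
N² = (g/ρ₀)·Δρ/Δz = g·(Δρ/ρ₀)/Δz = 9.81 × 1.0454 × 10⁻³ / 52 = 1.9722 × 10⁻⁴ s⁻² ≈ 1.97 × 10⁻⁴ s⁻².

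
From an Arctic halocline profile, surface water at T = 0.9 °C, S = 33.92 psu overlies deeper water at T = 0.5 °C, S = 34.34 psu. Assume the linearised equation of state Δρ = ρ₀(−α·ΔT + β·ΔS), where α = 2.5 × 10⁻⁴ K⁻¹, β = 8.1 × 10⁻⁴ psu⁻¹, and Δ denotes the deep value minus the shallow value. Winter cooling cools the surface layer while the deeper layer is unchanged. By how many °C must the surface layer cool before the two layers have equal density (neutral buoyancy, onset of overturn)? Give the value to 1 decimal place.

Neutral buoyancy requires Δρ = 0, i.e. −α(T_deep − T_surf′) + β(S_deep − S_surf) = 0.
T_surf′ = T_deep − (β/α)·ΔS = 0.5 − (8.1 × 10⁻⁴/2.5 × 10⁻⁴)·(+0.42) = -0.861 °C.
Cooling required: 0.9 − (-0.861) = 1.761 °C.

1.8 °C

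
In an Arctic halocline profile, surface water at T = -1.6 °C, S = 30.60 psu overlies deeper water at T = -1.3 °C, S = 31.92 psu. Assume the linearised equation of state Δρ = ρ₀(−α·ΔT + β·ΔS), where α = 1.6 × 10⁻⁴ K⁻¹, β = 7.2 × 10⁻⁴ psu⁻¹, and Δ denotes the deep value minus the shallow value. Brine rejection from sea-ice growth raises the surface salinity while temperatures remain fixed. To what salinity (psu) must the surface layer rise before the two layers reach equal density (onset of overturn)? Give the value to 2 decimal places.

31.85 psu

Neutral buoyancy requires −α(T_deep − T_surf) + β(S_deep − S_surf′) = 0.
S_surf′ = S_deep − (α/β)·ΔT = 31.92 − (1.6 × 10⁻⁴/7.2 × 10⁻⁴)·(+0.3) = 31.8533 psu.
Increase required: 31.8533 − 30.60 = 1.2533 psu.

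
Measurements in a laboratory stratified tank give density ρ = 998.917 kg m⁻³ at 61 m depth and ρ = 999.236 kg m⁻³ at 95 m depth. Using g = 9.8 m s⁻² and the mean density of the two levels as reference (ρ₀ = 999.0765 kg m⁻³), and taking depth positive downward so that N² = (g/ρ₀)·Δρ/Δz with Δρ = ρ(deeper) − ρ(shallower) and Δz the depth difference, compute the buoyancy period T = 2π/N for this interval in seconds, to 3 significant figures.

Δρ = 999.236 − 998.917 = 0.319 kg m⁻³ over Δz = 95 − 61 = 34 m.
N² = (9.8/999.0765) × (0.319/34) = 9.2032 × 10⁻⁵ s⁻².
N = √(9.2032 × 10⁻⁵) = 9.5933 × 10⁻³ rad s⁻¹, so T = 2π/N = 654.96 s ≈ 655 s.

655 s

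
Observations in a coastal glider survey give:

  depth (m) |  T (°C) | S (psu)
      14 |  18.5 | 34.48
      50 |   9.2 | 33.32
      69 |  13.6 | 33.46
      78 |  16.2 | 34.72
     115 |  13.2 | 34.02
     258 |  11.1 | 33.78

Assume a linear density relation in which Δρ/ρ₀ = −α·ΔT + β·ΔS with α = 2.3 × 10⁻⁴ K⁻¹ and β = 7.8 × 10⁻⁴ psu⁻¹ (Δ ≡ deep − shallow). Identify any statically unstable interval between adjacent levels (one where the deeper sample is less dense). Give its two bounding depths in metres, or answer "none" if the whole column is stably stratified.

50–69 m

Evaluate Δρ/ρ₀ = −αΔT + βΔS across each adjacent pair:
  14–50 m: −αΔT+βΔS = −(2.3 × 10⁻⁴)(-9.3)+(7.8 × 10⁻⁴)(-1.16) = 1.2 × 10⁻³ → stable
  50–69 m: −αΔT+βΔS = −(2.3 × 10⁻⁴)(+4.4)+(7.8 × 10⁻⁴)(+0.14) = -9.0 × 10⁻⁴ → UNSTABLE
  69–78 m: −αΔT+βΔS = −(2.3 × 10⁻⁴)(+2.6)+(7.8 × 10⁻⁴)(+1.26) = 3.8 × 10⁻⁴ → stable
  78–115 m: −αΔT+βΔS = −(2.3 × 10⁻⁴)(-3.0)+(7.8 × 10⁻⁴)(-0.70) = 1.4 × 10⁻⁴ → stable
  115–258 m: −αΔT+βΔS = −(2.3 × 10⁻⁴)(-2.1)+(7.8 × 10⁻⁴)(-0.24) = 3.0 × 10⁻⁴ → stable
The 50–69 m interval has Δρ < 0: lighter water underlies denser water.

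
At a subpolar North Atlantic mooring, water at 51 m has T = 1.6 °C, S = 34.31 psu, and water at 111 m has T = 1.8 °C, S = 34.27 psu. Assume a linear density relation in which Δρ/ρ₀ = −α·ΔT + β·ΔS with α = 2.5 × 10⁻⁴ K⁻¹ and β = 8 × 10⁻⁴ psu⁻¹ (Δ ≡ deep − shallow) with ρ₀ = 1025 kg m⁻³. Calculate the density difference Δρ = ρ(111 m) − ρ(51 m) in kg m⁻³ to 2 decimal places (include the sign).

ΔT = +0.2 K, ΔS = -0.04 psu (deep − shallow).
Δρ/ρ₀ = −(2.5 × 10⁻⁴)(+0.2) + (8 × 10⁻⁴)(-0.04) = -8.20 × 10⁻⁵.
Δρ = 1025 × (-8.20 × 10⁻⁵) = -0.08 kg m⁻³.
Negative Δρ: lighter below, statically unstable.

-0.08 kg m⁻³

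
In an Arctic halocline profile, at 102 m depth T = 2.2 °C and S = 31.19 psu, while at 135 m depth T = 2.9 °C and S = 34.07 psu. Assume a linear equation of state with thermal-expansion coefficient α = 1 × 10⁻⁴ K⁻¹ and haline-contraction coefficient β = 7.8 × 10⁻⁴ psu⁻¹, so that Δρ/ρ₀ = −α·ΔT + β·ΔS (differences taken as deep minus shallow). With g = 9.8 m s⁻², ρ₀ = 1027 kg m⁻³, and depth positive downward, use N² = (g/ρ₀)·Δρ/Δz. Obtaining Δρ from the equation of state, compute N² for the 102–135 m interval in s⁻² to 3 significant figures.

6.46 × 10⁻⁴ s⁻²

ΔT = +0.7 K, ΔS = +2.88 psu (deep − shallow).
Δρ/ρ₀ = −αΔT + βΔS = -7.00 × 10⁻⁵ + 2.2464 × 10⁻³ = 2.1764 × 10⁻³, so Δρ ≈ 2.235 kg m⁻³.
N² = (g/ρ₀)·Δρ/Δz = g·(Δρ/ρ₀)/Δz = 9.8 × 2.1764 × 10⁻³ / 33 = 6.4632 × 10⁻⁴ s⁻² ≈ 6.46 × 10⁻⁴ s⁻².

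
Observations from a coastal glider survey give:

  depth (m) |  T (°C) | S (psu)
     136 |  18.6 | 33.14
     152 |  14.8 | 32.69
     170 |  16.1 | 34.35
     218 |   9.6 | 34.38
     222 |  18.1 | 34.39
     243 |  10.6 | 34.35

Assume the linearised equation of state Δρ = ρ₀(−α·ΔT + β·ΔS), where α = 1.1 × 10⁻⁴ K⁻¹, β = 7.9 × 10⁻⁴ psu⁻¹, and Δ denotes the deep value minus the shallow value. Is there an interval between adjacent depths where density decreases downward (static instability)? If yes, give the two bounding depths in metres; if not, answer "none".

218–222 m

Evaluate Δρ/ρ₀ = −αΔT + βΔS across each adjacent pair:
  136–152 m: −αΔT+βΔS = −(1.1 × 10⁻⁴)(-3.8)+(7.9 × 10⁻⁴)(-0.45) = 6.2 × 10⁻⁵ → stable
  152–170 m: −αΔT+βΔS = −(1.1 × 10⁻⁴)(+1.3)+(7.9 × 10⁻⁴)(+1.66) = 1.2 × 10⁻³ → stable
  170–218 m: −αΔT+βΔS = −(1.1 × 10⁻⁴)(-6.5)+(7.9 × 10⁻⁴)(+0.03) = 7.4 × 10⁻⁴ → stable
  218–222 m: −αΔT+βΔS = −(1.1 × 10⁻⁴)(+8.5)+(7.9 × 10⁻⁴)(+0.01) = -9.3 × 10⁻⁴ → UNSTABLE
  222–243 m: −αΔT+βΔS = −(1.1 × 10⁻⁴)(-7.5)+(7.9 × 10⁻⁴)(-0.04) = 7.9 × 10⁻⁴ → stable
The 218–222 m interval has Δρ < 0: lighter water underlies denser water.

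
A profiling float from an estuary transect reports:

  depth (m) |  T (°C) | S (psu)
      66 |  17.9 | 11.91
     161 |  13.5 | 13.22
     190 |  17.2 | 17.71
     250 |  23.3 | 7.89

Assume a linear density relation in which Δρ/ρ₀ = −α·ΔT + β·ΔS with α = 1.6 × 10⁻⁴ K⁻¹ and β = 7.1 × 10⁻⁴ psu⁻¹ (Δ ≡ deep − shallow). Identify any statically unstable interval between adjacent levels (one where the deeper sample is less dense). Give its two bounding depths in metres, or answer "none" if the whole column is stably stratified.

190–250 m

Evaluate Δρ/ρ₀ = −αΔT + βΔS across each adjacent pair:
  66–161 m: −αΔT+βΔS = −(1.6 × 10⁻⁴)(-4.4)+(7.1 × 10⁻⁴)(+1.31) = 1.6 × 10⁻³ → stable
  161–190 m: −αΔT+βΔS = −(1.6 × 10⁻⁴)(+3.7)+(7.1 × 10⁻⁴)(+4.49) = 2.6 × 10⁻³ → stable
  190–250 m: −αΔT+βΔS = −(1.6 × 10⁻⁴)(+6.1)+(7.1 × 10⁻⁴)(-9.82) = -7.9 × 10⁻³ → UNSTABLE
The 190–250 m interval has Δρ < 0: lighter water underlies denser water.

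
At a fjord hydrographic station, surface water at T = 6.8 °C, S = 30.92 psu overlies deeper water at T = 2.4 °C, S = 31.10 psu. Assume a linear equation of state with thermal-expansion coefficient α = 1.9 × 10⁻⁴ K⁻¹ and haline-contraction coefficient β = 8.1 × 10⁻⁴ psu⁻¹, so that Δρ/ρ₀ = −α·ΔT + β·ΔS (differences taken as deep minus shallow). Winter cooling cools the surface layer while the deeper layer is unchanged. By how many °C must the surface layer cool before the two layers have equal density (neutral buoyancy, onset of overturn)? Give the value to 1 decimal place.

5.2 °C

Neutral buoyancy requires Δρ = 0, i.e. −α(T_deep − T_surf′) + β(S_deep − S_surf) = 0.
T_surf′ = T_deep − (β/α)·ΔS = 2.4 − (8.1 × 10⁻⁴/1.9 × 10⁻⁴)·(+0.18) = 1.633 °C.
Cooling required: 6.8 − (1.633) = 5.167 °C.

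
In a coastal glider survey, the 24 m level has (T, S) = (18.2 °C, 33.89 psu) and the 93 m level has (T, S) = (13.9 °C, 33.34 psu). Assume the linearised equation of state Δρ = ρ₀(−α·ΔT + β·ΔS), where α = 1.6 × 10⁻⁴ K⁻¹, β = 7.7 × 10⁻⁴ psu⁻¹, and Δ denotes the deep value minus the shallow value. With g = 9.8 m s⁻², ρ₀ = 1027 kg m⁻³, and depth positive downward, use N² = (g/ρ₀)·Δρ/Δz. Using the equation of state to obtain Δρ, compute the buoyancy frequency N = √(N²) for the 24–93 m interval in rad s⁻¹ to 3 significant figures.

ΔT = -4.3 K, ΔS = -0.55 psu (deep − shallow).
Δρ/ρ₀ = −αΔT + βΔS = 6.88 × 10⁻⁴ − 4.235 × 10⁻⁴ = 2.645 × 10⁻⁴, so Δρ ≈ 0.2716 kg m⁻³.
N² = (g/ρ₀)·Δρ/Δz = g·(Δρ/ρ₀)/Δz = 9.8 × 2.645 × 10⁻⁴ / 69 = 3.7567 × 10⁻⁵ s⁻².
N = √(3.7567 × 10⁻⁵) = 6.1292 × 10⁻³ rad s⁻¹ ≈ 6.13 × 10⁻³ rad s⁻¹.

6.13 × 10⁻³ rad s⁻¹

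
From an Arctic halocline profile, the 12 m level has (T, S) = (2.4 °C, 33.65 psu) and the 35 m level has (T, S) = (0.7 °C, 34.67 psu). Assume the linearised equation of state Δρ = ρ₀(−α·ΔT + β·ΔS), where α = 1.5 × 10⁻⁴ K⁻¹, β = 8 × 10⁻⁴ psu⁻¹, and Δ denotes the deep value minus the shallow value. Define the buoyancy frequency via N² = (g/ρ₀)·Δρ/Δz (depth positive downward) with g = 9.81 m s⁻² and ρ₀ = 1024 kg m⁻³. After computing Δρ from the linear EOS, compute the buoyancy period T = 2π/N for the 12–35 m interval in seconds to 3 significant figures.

294 s

ΔT = -1.7 K, ΔS = +1.02 psu (deep − shallow).
Δρ/ρ₀ = −αΔT + βΔS = 2.55 × 10⁻⁴ + 8.16 × 10⁻⁴ = 1.071 × 10⁻³, so Δρ ≈ 1.097 kg m⁻³.
N² = (g/ρ₀)·Δρ/Δz = g·(Δρ/ρ₀)/Δz = 9.81 × 1.071 × 10⁻³ / 23 = 4.5680 × 10⁻⁴ s⁻².
N = √(4.5680 × 10⁻⁴) = 0.021373 rad s⁻¹ → T = 2π/N = 293.98 s ≈ 294 s.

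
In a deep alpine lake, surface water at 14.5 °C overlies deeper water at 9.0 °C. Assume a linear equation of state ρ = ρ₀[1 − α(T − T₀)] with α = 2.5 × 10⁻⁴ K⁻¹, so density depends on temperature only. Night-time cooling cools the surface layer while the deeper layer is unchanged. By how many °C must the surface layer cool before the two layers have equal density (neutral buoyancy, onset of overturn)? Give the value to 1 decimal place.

With temperature the only control, equal density requires T_surf′ = T_deep.
T_surf′ = 9.0 °C.
Cooling required: 14.5 − 9.0 = 5.5 °C.

5.5 °C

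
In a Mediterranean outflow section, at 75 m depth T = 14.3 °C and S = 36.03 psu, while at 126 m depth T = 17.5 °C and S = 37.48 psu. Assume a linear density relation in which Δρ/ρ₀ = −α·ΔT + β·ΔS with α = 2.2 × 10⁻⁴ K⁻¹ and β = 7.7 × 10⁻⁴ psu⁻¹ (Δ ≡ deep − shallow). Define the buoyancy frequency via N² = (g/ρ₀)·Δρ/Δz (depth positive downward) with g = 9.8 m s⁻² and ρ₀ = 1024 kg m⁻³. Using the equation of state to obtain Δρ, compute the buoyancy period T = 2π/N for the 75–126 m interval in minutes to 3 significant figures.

11.8 min

ΔT = +3.2 K, ΔS = +1.45 psu (deep − shallow).
Δρ/ρ₀ = −αΔT + βΔS = -7.04 × 10⁻⁴ + 1.1165 × 10⁻³ = 4.125 × 10⁻⁴, so Δρ ≈ 0.4224 kg m⁻³.
N² = (g/ρ₀)·Δρ/Δz = g·(Δρ/ρ₀)/Δz = 9.8 × 4.125 × 10⁻⁴ / 51 = 7.9265 × 10⁻⁵ s⁻².
N = √(7.9265 × 10⁻⁵) = 8.9031 × 10⁻³ rad s⁻¹ → T = 2π/N = 705.73 s = 11.762 min ≈ 11.8 min.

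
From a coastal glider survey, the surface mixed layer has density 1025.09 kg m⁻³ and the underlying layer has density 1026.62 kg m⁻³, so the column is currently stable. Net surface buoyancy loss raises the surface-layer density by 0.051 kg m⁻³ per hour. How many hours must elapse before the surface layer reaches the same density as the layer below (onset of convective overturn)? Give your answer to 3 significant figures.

30.0 hours

Density deficit of the surface layer: 1026.62 − 1025.09 = 1.53 kg m⁻³.
Required change = 1.53 / 0.051 = 30.0 hours.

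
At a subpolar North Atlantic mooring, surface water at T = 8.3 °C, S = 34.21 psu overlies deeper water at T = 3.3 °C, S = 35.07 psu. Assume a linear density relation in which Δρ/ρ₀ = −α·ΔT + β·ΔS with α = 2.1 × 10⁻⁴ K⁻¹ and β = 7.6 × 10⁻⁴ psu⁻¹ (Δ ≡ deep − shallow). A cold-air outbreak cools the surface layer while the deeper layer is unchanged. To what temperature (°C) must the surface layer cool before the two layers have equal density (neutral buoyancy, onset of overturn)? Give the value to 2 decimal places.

0.19 °C

Neutral buoyancy requires Δρ = 0, i.e. −α(T_deep − T_surf′) + β(S_deep − S_surf) = 0.
T_surf′ = T_deep − (β/α)·ΔS = 3.3 − (7.6 × 10⁻⁴/2.1 × 10⁻⁴)·(+0.86) = 0.1876 °C.
Cooling required: 8.3 − (0.1876) = 8.1124 °C.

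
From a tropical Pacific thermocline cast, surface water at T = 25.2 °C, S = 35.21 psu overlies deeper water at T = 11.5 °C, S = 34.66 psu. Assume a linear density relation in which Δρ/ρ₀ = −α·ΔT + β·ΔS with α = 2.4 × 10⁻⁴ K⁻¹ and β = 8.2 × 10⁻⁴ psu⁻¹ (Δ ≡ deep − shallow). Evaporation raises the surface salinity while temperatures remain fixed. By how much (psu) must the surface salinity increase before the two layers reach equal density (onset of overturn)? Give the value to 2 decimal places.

Neutral buoyancy requires −α(T_deep − T_surf) + β(S_deep − S_surf′) = 0.
S_surf′ = S_deep − (α/β)·ΔT = 34.66 − (2.4 × 10⁻⁴/8.2 × 10⁻⁴)·(-13.7) = 38.6698 psu.
Increase required: 38.6698 − 35.21 = 3.4598 psu.

3.46 psu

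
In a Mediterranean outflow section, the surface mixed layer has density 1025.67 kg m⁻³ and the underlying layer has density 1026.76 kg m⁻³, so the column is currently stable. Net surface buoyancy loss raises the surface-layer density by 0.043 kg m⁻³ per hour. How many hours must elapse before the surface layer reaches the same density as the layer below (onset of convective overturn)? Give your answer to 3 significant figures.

25.3 hours

Density deficit of the surface layer: 1026.76 − 1025.67 = 1.09 kg m⁻³.
Required change = 1.09 / 0.043 = 25.3 hours.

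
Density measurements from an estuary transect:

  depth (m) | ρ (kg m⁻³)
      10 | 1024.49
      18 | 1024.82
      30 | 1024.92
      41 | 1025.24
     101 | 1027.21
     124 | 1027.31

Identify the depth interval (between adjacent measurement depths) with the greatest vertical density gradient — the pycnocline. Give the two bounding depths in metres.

10–18 m

Compute the density gradient over each adjacent pair:
  10–18 m: Δρ/Δz = 0.33/8 = 0.041 kg m⁻⁴
  18–30 m: Δρ/Δz = 0.10/12 = 8.3 × 10⁻³ kg m⁻⁴
  30–41 m: Δρ/Δz = 0.32/11 = 0.029 kg m⁻⁴
  41–101 m: Δρ/Δz = 1.97/60 = 0.033 kg m⁻⁴
  101–124 m: Δρ/Δz = 0.10/23 = 4.3 × 10⁻³ kg m⁻⁴
The largest gradient is in the 10–18 m interval — the pycnocline.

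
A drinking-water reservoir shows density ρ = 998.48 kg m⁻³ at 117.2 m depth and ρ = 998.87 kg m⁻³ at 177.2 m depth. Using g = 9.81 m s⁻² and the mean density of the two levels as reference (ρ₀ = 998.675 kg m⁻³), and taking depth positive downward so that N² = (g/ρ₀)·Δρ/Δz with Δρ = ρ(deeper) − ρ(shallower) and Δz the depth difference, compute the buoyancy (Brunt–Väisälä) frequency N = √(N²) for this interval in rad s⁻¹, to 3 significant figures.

7.99 × 10⁻³ rad s⁻¹

Δρ = 998.87 − 998.48 = 0.39 kg m⁻³ over Δz = 177.2 − 117.2 = 60 m.
N² = (9.81/998.675) × (0.39/60) = 6.3850 × 10⁻⁵ s⁻².
N = √(6.3850 × 10⁻⁵) = 7.9906 × 10⁻³ rad s⁻¹ ≈ 7.99 × 10⁻³ rad s⁻¹.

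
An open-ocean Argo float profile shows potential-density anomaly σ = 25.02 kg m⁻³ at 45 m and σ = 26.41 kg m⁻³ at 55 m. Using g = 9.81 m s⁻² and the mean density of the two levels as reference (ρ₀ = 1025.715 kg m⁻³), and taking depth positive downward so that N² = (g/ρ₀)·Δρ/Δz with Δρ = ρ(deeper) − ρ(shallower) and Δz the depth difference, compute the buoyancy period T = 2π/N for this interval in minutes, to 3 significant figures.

Δρ = 1026.41 − 1025.02 = 1.39 kg m⁻³ over Δz = 55 − 45 = 10 m.
N² = (9.81/1025.715) × (1.39/10) = 1.3294 × 10⁻³ s⁻².
N = √(1.3294 × 10⁻³) = 0.036461 rad s⁻¹, so T = 2π/N = 172.33 s = 2.8722 min ≈ 2.87 min.

2.87 min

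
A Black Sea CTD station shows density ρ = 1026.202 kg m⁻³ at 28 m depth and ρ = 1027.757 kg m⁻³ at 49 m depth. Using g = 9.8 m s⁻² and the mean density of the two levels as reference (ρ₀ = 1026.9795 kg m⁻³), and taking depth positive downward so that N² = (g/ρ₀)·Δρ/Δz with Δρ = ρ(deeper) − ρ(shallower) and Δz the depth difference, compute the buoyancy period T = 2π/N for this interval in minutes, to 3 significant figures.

Δρ = 1027.757 − 1026.202 = 1.555 kg m⁻³ over Δz = 49 − 28 = 21 m.
N² = (9.8/1026.9795) × (1.555/21) = 7.0660 × 10⁻⁴ s⁻².
N = √(7.0660 × 10⁻⁴) = 0.026582 rad s⁻¹, so T = 2π/N = 236.37 s = 3.9395 min ≈ 3.94 min.
N² > 0, so the interval is statically stable.

3.94 min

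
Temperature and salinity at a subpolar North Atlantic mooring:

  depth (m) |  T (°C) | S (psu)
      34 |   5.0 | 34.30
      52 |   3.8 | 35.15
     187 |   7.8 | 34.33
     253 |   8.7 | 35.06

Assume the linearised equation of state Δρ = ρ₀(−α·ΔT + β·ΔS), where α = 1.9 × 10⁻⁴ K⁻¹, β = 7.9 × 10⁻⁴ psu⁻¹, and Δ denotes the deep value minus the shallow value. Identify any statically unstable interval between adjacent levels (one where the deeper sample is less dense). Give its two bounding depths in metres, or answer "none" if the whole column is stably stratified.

52–187 m

Evaluate Δρ/ρ₀ = −αΔT + βΔS across each adjacent pair:
  34–52 m: −αΔT+βΔS = −(1.9 × 10⁻⁴)(-1.2)+(7.9 × 10⁻⁴)(+0.85) = 9.0 × 10⁻⁴ → stable
  52–187 m: −αΔT+βΔS = −(1.9 × 10⁻⁴)(+4.0)+(7.9 × 10⁻⁴)(-0.82) = -1.4 × 10⁻³ → UNSTABLE
  187–253 m: −αΔT+βΔS = −(1.9 × 10⁻⁴)(+0.9)+(7.9 × 10⁻⁴)(+0.73) = 4.1 × 10⁻⁴ → stable
The 52–187 m interval has Δρ < 0: lighter water underlies denser water.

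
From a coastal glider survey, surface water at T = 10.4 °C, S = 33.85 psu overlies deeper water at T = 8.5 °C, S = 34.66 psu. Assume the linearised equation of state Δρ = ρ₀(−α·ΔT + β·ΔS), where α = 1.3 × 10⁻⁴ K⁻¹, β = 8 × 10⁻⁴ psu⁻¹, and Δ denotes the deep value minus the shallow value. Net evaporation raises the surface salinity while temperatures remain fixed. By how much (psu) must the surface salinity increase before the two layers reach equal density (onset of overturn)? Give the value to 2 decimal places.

Neutral buoyancy requires −α(T_deep − T_surf) + β(S_deep − S_surf′) = 0.
S_surf′ = S_deep − (α/β)·ΔT = 34.66 − (1.3 × 10⁻⁴/8 × 10⁻⁴)·(-1.9) = 34.9688 psu.
Increase required: 34.9688 − 33.85 = 1.1188 psu.

1.12 psu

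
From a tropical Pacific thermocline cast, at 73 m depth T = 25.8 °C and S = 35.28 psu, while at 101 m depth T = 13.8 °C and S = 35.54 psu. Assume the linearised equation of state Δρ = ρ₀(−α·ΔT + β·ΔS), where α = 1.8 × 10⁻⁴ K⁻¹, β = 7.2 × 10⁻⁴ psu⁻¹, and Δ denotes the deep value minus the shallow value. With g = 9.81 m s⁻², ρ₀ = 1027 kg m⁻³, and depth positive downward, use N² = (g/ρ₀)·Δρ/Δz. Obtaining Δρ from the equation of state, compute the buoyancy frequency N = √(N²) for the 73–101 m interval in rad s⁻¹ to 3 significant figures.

0.0287 rad s⁻¹

ΔT = -12.0 K, ΔS = +0.26 psu (deep − shallow).
Δρ/ρ₀ = −αΔT + βΔS = 2.16 × 10⁻³ + 1.872 × 10⁻⁴ = 2.3472 × 10⁻³, so Δρ ≈ 2.411 kg m⁻³.
N² = (g/ρ₀)·Δρ/Δz = g·(Δρ/ρ₀)/Δz = 9.81 × 2.3472 × 10⁻³ / 28 = 8.2236 × 10⁻⁴ s⁻².
N = √(8.2236 × 10⁻⁴) = 0.028677 rad s⁻¹ ≈ 0.0287 rad s⁻¹.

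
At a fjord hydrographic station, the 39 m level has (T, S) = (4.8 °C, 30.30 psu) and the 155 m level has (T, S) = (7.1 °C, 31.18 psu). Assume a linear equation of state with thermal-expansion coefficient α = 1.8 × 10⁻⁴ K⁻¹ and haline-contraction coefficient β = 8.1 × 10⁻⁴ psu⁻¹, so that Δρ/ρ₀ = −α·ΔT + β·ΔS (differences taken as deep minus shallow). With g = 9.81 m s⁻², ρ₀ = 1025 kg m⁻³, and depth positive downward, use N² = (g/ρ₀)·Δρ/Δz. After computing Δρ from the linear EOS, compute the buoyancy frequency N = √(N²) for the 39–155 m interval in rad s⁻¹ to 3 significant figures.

ΔT = +2.3 K, ΔS = +0.88 psu (deep − shallow).
Δρ/ρ₀ = −αΔT + βΔS = -4.14 × 10⁻⁴ + 7.128 × 10⁻⁴ = 2.988 × 10⁻⁴, so Δρ ≈ 0.3063 kg m⁻³.
N² = (g/ρ₀)·Δρ/Δz = g·(Δρ/ρ₀)/Δz = 9.81 × 2.988 × 10⁻⁴ / 116 = 2.5269 × 10⁻⁵ s⁻².
N = √(2.5269 × 10⁻⁵) = 5.0268 × 10⁻³ rad s⁻¹ ≈ 5.03 × 10⁻³ rad s⁻¹.

5.03 × 10⁻³ rad s⁻¹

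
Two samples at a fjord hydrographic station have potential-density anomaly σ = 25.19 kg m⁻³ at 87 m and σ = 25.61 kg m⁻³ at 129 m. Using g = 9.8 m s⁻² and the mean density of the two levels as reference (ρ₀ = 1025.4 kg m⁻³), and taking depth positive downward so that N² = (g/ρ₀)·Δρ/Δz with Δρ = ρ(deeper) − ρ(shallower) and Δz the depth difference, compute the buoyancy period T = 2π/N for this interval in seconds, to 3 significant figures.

Δρ = 1025.61 − 1025.19 = 0.42 kg m⁻³ over Δz = 129 − 87 = 42 m.
N² = (9.8/1025.4) × (0.42/42) = 9.5572 × 10⁻⁵ s⁻².
N = √(9.5572 × 10⁻⁵) = 9.7761 × 10⁻³ rad s⁻¹, so T = 2π/N = 642.71 s ≈ 643 s.
N² > 0, so the interval is statically stable.

643 s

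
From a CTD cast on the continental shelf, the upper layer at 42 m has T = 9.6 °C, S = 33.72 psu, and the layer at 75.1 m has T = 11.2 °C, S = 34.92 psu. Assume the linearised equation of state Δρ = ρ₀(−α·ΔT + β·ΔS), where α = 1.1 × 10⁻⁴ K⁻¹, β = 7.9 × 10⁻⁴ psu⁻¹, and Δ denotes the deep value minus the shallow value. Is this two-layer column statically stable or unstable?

ΔT = 11.2 − 9.6 = +1.6 K and ΔS = 34.92 − 33.72 = +1.20 psu (deep − shallow).
−αΔT = -1.76 × 10⁻⁴; βΔS = 9.48 × 10⁻⁴; sum Δρ/ρ₀ = 7.72 × 10⁻⁴.
Δρ/ρ₀ > 0, so Δρ > 0: deeper water is denser → statically stable.

stable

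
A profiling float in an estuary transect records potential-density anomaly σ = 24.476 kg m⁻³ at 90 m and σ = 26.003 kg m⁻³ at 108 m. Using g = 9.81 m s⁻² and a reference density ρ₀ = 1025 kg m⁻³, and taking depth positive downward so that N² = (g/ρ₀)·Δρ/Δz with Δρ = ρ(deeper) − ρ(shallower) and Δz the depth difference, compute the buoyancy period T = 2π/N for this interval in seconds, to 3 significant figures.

221 s

Δρ = 1026.003 − 1024.476 = 1.527 kg m⁻³ over Δz = 108 − 90 = 18 m.
N² = (9.81/1025) × (1.527/18) = 8.1192 × 10⁻⁴ s⁻².
N = √(8.1192 × 10⁻⁴) = 0.028494 rad s⁻¹, so T = 2π/N = 220.51 s ≈ 221 s.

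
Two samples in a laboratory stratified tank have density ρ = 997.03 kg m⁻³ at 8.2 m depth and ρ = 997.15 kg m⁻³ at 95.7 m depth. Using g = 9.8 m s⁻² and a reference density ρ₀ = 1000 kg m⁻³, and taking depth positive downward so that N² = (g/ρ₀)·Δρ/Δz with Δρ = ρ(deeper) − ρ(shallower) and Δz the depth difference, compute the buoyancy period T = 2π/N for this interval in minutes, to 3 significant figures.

28.6 min

Δρ = 997.15 − 997.03 = 0.12 kg m⁻³ over Δz = 95.7 − 8.2 = 87.5 m.
N² = (9.8/1000) × (0.12/87.5) = 1.3440 × 10⁻⁵ s⁻².
N = √(1.3440 × 10⁻⁵) = 3.6661 × 10⁻³ rad s⁻¹, so T = 2π/N = 1.7139 × 10³ s = 28.565 min ≈ 28.6 min.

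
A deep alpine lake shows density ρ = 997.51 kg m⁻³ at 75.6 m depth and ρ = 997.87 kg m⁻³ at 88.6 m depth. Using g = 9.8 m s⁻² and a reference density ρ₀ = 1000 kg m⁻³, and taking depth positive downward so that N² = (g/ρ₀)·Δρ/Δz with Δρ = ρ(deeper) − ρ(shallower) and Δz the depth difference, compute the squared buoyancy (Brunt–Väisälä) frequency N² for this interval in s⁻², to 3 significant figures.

Δρ = 997.87 − 997.51 = 0.36 kg m⁻³ over Δz = 88.6 − 75.6 = 13 m.
N² = (9.8/1000) × (0.36/13) = 2.7138 × 10⁻⁴ s⁻² ≈ 2.71 × 10⁻⁴ s⁻².

2.71 × 10⁻⁴ s⁻²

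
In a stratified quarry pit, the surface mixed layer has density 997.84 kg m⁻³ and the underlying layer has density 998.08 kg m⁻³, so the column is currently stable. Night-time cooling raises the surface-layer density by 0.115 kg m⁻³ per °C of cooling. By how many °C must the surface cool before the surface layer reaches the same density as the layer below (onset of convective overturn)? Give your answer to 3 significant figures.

2.09 °C

Density deficit of the surface layer: 998.08 − 997.84 = 0.24 kg m⁻³.
Required change = 0.24 / 0.115 = 2.09 °C.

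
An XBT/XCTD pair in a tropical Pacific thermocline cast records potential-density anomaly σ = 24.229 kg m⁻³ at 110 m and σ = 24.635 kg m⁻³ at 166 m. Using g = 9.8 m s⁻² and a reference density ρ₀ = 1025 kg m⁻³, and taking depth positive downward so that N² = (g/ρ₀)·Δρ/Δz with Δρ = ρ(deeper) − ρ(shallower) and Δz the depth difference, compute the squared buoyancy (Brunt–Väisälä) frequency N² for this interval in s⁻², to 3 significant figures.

6.93 × 10⁻⁵ s⁻²

Δρ = 1024.635 − 1024.229 = 0.406 kg m⁻³ over Δz = 166 − 110 = 56 m.
N² = (9.8/1025) × (0.406/56) = 6.9317 × 10⁻⁵ s⁻² ≈ 6.93 × 10⁻⁵ s⁻².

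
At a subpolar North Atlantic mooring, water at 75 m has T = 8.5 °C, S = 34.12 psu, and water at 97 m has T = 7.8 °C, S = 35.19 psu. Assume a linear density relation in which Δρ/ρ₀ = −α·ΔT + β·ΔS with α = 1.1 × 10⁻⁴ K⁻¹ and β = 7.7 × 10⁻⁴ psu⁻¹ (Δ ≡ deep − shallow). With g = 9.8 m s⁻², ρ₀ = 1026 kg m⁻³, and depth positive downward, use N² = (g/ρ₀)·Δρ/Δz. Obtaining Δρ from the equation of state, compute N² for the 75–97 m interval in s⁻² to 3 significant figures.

ΔT = -0.7 K, ΔS = +1.07 psu (deep − shallow).
Δρ/ρ₀ = −αΔT + βΔS = 7.70 × 10⁻⁵ + 8.239 × 10⁻⁴ = 9.009 × 10⁻⁴, so Δρ ≈ 0.9243 kg m⁻³.
N² = (g/ρ₀)·Δρ/Δz = g·(Δρ/ρ₀)/Δz = 9.8 × 9.009 × 10⁻⁴ / 22 = 4.0131 × 10⁻⁴ s⁻² ≈ 4.01 × 10⁻⁴ s⁻².

4.01 × 10⁻⁴ s⁻²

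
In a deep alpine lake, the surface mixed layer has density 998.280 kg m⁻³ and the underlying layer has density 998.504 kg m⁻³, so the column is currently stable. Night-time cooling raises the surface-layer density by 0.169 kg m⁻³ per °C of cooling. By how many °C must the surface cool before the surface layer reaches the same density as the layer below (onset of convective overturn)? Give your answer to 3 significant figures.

Density deficit of the surface layer: 998.504 − 998.280 = 0.224 kg m⁻³.
Required change = 0.224 / 0.169 = 1.33 °C.

1.33 °C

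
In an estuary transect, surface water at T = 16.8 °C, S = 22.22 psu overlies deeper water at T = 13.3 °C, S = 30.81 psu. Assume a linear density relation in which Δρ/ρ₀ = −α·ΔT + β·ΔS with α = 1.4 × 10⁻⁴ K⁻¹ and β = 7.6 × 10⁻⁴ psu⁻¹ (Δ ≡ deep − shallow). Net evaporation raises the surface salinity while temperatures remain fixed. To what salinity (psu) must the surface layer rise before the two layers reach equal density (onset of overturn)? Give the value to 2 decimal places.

Neutral buoyancy requires −α(T_deep − T_surf) + β(S_deep − S_surf′) = 0.
S_surf′ = S_deep − (α/β)·ΔT = 30.81 − (1.4 × 10⁻⁴/7.6 × 10⁻⁴)·(-3.5) = 31.4547 psu.
Increase required: 31.4547 − 22.22 = 9.2347 psu.

31.45 psu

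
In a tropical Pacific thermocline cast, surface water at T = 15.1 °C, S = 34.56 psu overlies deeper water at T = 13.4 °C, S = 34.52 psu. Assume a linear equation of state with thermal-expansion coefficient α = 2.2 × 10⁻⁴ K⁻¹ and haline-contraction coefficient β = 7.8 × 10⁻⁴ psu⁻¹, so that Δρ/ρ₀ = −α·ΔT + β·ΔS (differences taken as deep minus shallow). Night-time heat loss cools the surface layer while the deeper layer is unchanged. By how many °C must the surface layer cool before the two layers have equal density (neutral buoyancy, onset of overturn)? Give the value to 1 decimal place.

1.6 °C

Neutral buoyancy requires Δρ = 0, i.e. −α(T_deep − T_surf′) + β(S_deep − S_surf) = 0.
T_surf′ = T_deep − (β/α)·ΔS = 13.4 − (7.8 × 10⁻⁴/2.2 × 10⁻⁴)·(-0.04) = 13.542 °C.
Cooling required: 15.1 − (13.542) = 1.558 °C.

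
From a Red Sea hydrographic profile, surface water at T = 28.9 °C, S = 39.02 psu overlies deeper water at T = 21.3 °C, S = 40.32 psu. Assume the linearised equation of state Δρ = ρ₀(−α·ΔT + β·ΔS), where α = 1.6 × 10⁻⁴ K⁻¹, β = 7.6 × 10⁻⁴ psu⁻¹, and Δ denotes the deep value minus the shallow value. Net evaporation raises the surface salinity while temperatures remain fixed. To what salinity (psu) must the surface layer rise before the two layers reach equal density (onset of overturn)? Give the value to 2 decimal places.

Neutral buoyancy requires −α(T_deep − T_surf) + β(S_deep − S_surf′) = 0.
S_surf′ = S_deep − (α/β)·ΔT = 40.32 − (1.6 × 10⁻⁴/7.6 × 10⁻⁴)·(-7.6) = 41.9200 psu.
Increase required: 41.9200 − 39.02 = 2.9000 psu.

41.92 psu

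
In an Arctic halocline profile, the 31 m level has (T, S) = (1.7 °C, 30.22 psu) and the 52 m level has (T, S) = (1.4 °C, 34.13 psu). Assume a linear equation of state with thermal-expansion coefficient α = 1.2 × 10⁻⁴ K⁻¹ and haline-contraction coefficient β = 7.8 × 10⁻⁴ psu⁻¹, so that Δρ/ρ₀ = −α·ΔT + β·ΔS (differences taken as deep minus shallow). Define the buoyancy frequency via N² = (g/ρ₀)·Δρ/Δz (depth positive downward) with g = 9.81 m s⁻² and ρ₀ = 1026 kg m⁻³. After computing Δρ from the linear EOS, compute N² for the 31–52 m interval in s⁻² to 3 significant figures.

1.44 × 10⁻³ s⁻²

ΔT = -0.3 K, ΔS = +3.91 psu (deep − shallow).
Δρ/ρ₀ = −αΔT + βΔS = 3.60 × 10⁻⁵ + 3.0498 × 10⁻³ = 3.0858 × 10⁻³, so Δρ ≈ 3.166 kg m⁻³.
N² = (g/ρ₀)·Δρ/Δz = g·(Δρ/ρ₀)/Δz = 9.81 × 3.0858 × 10⁻³ / 21 = 1.4415 × 10⁻³ s⁻² ≈ 1.44 × 10⁻³ s⁻².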